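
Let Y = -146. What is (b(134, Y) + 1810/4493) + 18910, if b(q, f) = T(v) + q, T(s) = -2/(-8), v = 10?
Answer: 342270501/17972 ≈ 19045.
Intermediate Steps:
T(s) = ¼ (T(s) = -2*(-⅛) = ¼)
b(q, f) = ¼ + q
(b(134, Y) + 1810/4493) + 18910 = ((¼ + 134) + 1810/4493) + 18910 = (537/4 + 1810*(1/4493)) + 18910 = (537/4 + 1810/4493) + 18910 = 2419981/17972 + 18910 = 342270501/17972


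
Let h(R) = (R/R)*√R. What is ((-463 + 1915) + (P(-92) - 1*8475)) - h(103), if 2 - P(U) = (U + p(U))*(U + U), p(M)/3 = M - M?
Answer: -23949 - √103 ≈ -23959.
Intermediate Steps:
p(M) = 0 (p(M) = 3*(M - M) = 3*0 = 0)
h(R) = √R (h(R) = 1*√R = √R)
P(U) = 2 - 2*U² (P(U) = 2 - (U + 0)*(U + U) = 2 - U*2*U = 2 - 2*U²)
((-463 + 1915) + (P(-92) - 1*8475)) - h(103) = ((-463 + 1915) + ((2 - 2*(-92)²) - 1*8475)) - √103 = (1452 + ((2 - 2*8464) - 8475)) - √103 = (1452 + ((2 - 16928) - 8475)) - √103 = (1452 + (-16926 - 8475)) - √103 = (1452 - 25401) - √103 = -23949 - √103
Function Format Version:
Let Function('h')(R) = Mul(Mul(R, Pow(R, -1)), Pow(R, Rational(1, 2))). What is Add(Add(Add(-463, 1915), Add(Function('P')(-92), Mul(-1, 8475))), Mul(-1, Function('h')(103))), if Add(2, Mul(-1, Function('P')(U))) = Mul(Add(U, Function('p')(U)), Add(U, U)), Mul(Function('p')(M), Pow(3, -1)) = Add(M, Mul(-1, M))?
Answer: Add(-23949, Mul(-1, Pow(103, Rational(1, 2)))) ≈ -23959.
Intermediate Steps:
Function('p')(M) = 0 (Function('p')(M) = Mul(3, Add(M, Mul(-1, M))) = Mul(3, 0) = 0)
Function('h')(R) = Pow(R, Rational(1, 2)) (Function('h')(R) = Mul(1, Pow(R, Rational(1, 2))) = Pow(R, Rational(1, 2)))
Function('P')(U) = Add(2, Mul(-2, Pow(U, 2))) (Function('P')(U) = Add(2, Mul(-1, Mul(Add(U, 0), Add(U, U)))) = Add(2, Mul(-1, Mul(U, Mul(2, U)))) = Add(2, Mul(-1, Mul(2, Pow(U, 2)))) = Add(2, Mul(-2, Pow(U, 2))))
Add(Add(Add(-463, 1915), Add(Function('P')(-92), Mul(-1, 8475))), Mul(-1, Function('h')(103))) = Add(Add(Add(-463, 1915), Add(Add(2, Mul(-2, Pow(-92, 2))), Mul(-1, 8475))), Mul(-1, Pow(103, Rational(1, 2)))) = Add(Add(1452, Add(Add(2, Mul(-2, 8464)), -8475)), Mul(-1, Pow(103, Rational(1, 2)))) = Add(Add(1452, Add(Add(2, -16928), -8475)), Mul(-1, Pow(103, Rational(1, 2)))) = Add(Add(1452, Add(-16926, -8475)), Mul(-1, Pow(103, Rational(1, 2)))) = Add(Add(1452, -25401), Mul(-1, Pow(103, Rational(1, 2)))) = Add(-23949, Mul(-1, Pow(103, Rational(1, 2))))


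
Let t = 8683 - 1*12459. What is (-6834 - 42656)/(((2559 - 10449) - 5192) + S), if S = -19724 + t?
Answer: 3535/2613 ≈ 1.3529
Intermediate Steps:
t = -3776 (t = 8683 - 12459 = -3776)
S = -23500 (S = -19724 - 3776 = -23500)
(-6834 - 42656)/(((2559 - 10449) - 5192) + S) = (-6834 - 42656)/(((2559 - 10449) - 5192) - 23500) = -49490/((-7890 - 5192) - 23500) = -49490/(-13082 - 23500) = -49490/(-36582) = -49490*(-1/36582) = 3535/2613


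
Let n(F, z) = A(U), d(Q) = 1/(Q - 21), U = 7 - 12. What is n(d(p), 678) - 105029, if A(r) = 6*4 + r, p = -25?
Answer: -105010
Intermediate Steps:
U = -5
d(Q) = 1/(-21 + Q)
A(r) = 24 + r
n(F, z) = 19 (n(F, z) = 24 - 5 = 19)
n(d(p), 678) - 105029 = 19 - 105029 = -105010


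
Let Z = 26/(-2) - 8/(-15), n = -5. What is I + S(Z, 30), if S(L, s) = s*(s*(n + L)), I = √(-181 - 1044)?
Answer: -15720 + 35*I ≈ -15720.0 + 35.0*I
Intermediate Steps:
I = 35*I (I = √(-1225) = 35*I ≈ 35.0*I)
Z = -187/15 (Z = 26*(-½) - 8*(-1/15) = -13 + 8/15 = -187/15 ≈ -12.467)
S(L, s) = s²*(-5 + L) (S(L, s) = s*(s*(-5 + L)) = s²*(-5 + L))
I + S(Z, 30) = 35*I + 30²*(-5 - 187/15) = 35*I + 900*(-262/15) = 35*I - 15720 = -15720 + 35*I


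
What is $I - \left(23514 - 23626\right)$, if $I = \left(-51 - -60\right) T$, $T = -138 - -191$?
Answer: $589$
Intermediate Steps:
$T = 53$ ($T = -138 + 191 = 53$)
$I = 477$ ($I = \left(-51 - -60\right) 53 = \left(-51 + 60\right) 53 = 9 \cdot 53 = 477$)
$I - \left(23514 - 23626\right) = 477 - \left(23514 - 23626\right) = 477 - -112 = 477 + 112 = 589$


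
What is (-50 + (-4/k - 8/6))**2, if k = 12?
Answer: 24025/9 ≈ 2669.4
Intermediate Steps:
(-50 + (-4/k - 8/6))**2 = (-50 + (-4/12 - 8/6))**2 = (-50 + (-4*1/12 - 8*1/6))**2 = (-50 + (-1/3 - 4/3))**2 = (-50 - 5/3)**2 = (-155/3)**2 = 24025/9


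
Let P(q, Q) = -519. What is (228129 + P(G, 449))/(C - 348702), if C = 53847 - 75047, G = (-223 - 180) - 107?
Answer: -113805/184951 ≈ -0.61532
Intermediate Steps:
G = -510 (G = -403 - 107 = -510)
C = -21200
(228129 + P(G, 449))/(C - 348702) = (228129 - 519)/(-21200 - 348702) = 227610/(-369902) = 227610*(-1/369902) = -113805/184951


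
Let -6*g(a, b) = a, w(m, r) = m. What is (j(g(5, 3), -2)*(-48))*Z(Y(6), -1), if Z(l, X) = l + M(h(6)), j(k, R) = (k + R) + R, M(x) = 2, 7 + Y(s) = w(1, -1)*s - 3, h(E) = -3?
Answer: -464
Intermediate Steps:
g(a, b) = -a/6
Y(s) = -10 + s (Y(s) = -7 + (1*s - 3) = -7 + (s - 3) = -7 + (-3 + s) = -10 + s)
j(k, R) = k + 2*R (j(k, R) = (R + k) + R = k + 2*R)
Z(l, X) = 2 + l (Z(l, X) = l + 2 = 2 + l)
(j(g(5, 3), -2)*(-48))*Z(Y(6), -1) = ((-1/6*5 + 2*(-2))*(-48))*(2 + (-10 + 6)) = ((-5/6 - 4)*(-48))*(2 - 4) = -29/6*(-48)*(-2) = 232*(-2) = -464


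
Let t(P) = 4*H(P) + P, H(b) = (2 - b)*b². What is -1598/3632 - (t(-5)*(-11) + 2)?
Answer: 13878889/1816 ≈ 7642.6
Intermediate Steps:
H(b) = b²*(2 - b)
t(P) = P + 4*P²*(2 - P) (t(P) = 4*(P²*(2 - P)) + P = 4*P²*(2 - P) + P = P + 4*P²*(2 - P))
-1598/3632 - (t(-5)*(-11) + 2) = -1598/3632 - (-5*(1 + 4*(-5)*(2 - 1*(-5)))*(-11) + 2) = -1598*1/3632 - (-5*(1 + 4*(-5)*(2 + 5))*(-11) + 2) = -799/1816 - (-5*(1 + 4*(-5)*7)*(-11) + 2) = -799/1816 - (-5*(1 - 140)*(-11) + 2) = -799/1816 - (-5*(-139)*(-11) + 2) = -799/1816 - (695*(-11) + 2) = -799/1816 - (-7645 + 2) = -799/1816 - 1*(-7643) = -799/1816 + 7643 = 13878889/1816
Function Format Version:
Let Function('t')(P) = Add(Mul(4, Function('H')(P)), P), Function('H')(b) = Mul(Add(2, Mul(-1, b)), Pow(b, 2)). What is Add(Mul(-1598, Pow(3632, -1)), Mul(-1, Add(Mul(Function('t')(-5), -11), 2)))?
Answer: Rational(13878889, 1816) ≈ 7642.6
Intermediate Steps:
Function('H')(b) = Mul(Pow(b, 2), Add(2, Mul(-1, b)))
Function('t')(P) = Add(P, Mul(4, Pow(P, 2), Add(2, Mul(-1, P)))) (Function('t')(P) = Add(Mul(4, Mul(Pow(P, 2), Add(2, Mul(-1, P)))), P) = Add(Mul(4, Pow(P, 2), Add(2, Mul(-1, P))), P) = Add(P, Mul(4, Pow(P, 2), Add(2, Mul(-1, P)))))
Add(Mul(-1598, Pow(3632, -1)), Mul(-1, Add(Mul(Function('t')(-5), -11), 2))) = Add(Mul(-1598, Pow(3632, -1)), Mul(-1, Add(Mul(Mul(-5, Add(1, Mul(4, -5, Add(2, Mul(-1, -5))))), -11), 2))) = Add(Mul(-1598, Rational(1, 3632)), Mul(-1, Add(Mul(Mul(-5, Add(1, Mul(4, -5, Add(2, 5)))), -11), 2))) = Add(Rational(-799, 1816), Mul(-1, Add(Mul(Mul(-5, Add(1, Mul(4, -5, 7))), -11), 2))) = Add(Rational(-799, 1816), Mul(-1, Add(Mul(Mul(-5, Add(1, -140)), -11), 2))) = Add(Rational(-799, 1816), Mul(-1, Add(Mul(Mul(-5, -139), -11), 2))) = Add(Rational(-799, 1816), Mul(-1, Add(Mul(695, -11), 2))) = Add(Rational(-799, 1816), Mul(-1, Add(-7645, 2))) = Add(Rational(-799, 1816), Mul(-1, -7643)) = Add(Rational(-799, 1816), 7643) = Rational(13878889, 1816)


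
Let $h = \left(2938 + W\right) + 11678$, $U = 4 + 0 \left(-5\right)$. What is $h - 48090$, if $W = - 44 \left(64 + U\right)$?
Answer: $-36466$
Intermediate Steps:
$U = 4$ ($U = 4 + 0 = 4$)
$W = -2992$ ($W = - 44 \left(64 + 4\right) = \left(-44\right) 68 = -2992$)
$h = 11624$ ($h = \left(2938 - 2992\right) + 11678 = -54 + 11678 = 11624$)
$h - 48090 = 11624 - 48090 = -36466$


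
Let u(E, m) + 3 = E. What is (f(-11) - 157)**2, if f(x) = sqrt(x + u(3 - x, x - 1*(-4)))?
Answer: 24649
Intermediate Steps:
u(E, m) = -3 + E
f(x) = 0 (f(x) = sqrt(x + (-3 + (3 - x))) = sqrt(x - x) = sqrt(0) = 0)
(f(-11) - 157)**2 = (0 - 157)**2 = (-157)**2 = 24649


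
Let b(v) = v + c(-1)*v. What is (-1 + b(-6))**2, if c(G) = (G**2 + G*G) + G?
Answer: 169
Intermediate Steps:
c(G) = G + 2*G**2 (c(G) = (G**2 + G**2) + G = 2*G**2 + G = G + 2*G**2)
b(v) = 2*v (b(v) = v + (-(1 + 2*(-1)))*v = v + (-(1 - 2))*v = v + (-1*(-1))*v = v + 1*v = v + v = 2*v)
(-1 + b(-6))**2 = (-1 + 2*(-6))**2 = (-1 - 12)**2 = (-13)**2 = 169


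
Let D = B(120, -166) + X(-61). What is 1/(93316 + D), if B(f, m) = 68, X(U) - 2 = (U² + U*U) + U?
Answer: 1/100767 ≈ 9.9239e-6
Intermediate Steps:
X(U) = 2 + U + 2*U² (X(U) = 2 + ((U² + U*U) + U) = 2 + ((U² + U²) + U) = 2 + (2*U² + U) = 2 + (U + 2*U²) = 2 + U + 2*U²)
D = 7451 (D = 68 + (2 - 61 + 2*(-61)²) = 68 + (2 - 61 + 2*3721) = 68 + (2 - 61 + 7442) = 68 + 7383 = 7451)
1/(93316 + D) = 1/(93316 + 7451) = 1/100767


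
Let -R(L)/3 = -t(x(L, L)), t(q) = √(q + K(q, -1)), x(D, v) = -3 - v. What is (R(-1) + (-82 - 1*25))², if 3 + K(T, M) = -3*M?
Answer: 11431 - 642*I*√2 ≈ 11431.0 - 907.92*I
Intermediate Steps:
K(T, M) = -3 - 3*M
t(q) = √q (t(q) = √(q + (-3 - 3*(-1))) = √(q + (-3 + 3)) = √(q + 0) = √q)
R(L) = 3*√(-3 - L) (R(L) = -(-3)*√(-3 - L) = 3*√(-3 - L))
(R(-1) + (-82 - 1*25))² = (3*√(-3 - 1*(-1)) + (-82 - 1*25))² = (3*√(-3 + 1) + (-82 - 25))² = (3*√(-2) - 107)² = (3*(I*√2) - 107)² = (3*I*√2 - 107)² = (-107 + 3*I*√2)²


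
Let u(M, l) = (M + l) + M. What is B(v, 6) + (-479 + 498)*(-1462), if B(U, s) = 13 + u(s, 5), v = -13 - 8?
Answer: -27748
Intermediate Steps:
u(M, l) = l + 2*M
v = -21
B(U, s) = 18 + 2*s (B(U, s) = 13 + (5 + 2*s) = 18 + 2*s)
B(v, 6) + (-479 + 498)*(-1462) = (18 + 2*6) + (-479 + 498)*(-1462) = (18 + 12) + 19*(-1462) = 30 - 27778 = -27748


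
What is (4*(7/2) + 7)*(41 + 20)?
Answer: 1281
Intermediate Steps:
(4*(7/2) + 7)*(41 + 20) = (4*(7*(½)) + 7)*61 = (4*(7/2) + 7)*61 = (14 + 7)*61 = 21*61 = 1281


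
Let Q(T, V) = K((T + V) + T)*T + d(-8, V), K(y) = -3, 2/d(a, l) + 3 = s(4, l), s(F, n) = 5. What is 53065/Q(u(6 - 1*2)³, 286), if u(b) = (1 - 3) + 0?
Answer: 10613/5 ≈ 2122.6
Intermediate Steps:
d(a, l) = 1 (d(a, l) = 2/(-3 + 5) = 2/2 = 2*(½) = 1)
u(b) = -2 (u(b) = -2 + 0 = -2)
Q(T, V) = 1 - 3*T (Q(T, V) = -3*T + 1 = 1 - 3*T)
53065/Q(u(6 - 1*2)³, 286) = 53065/(1 - 3*(-2)³) = 53065/(1 - 3*(-8)) = 53065/(1 + 24) = 53065/25 = 53065*(1/25) = 10613/5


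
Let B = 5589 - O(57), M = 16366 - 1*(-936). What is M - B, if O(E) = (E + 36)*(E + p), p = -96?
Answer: 8086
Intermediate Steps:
M = 17302 (M = 16366 + 936 = 17302)
O(E) = (-96 + E)*(36 + E) (O(E) = (E + 36)*(E - 96) = (36 + E)*(-96 + E) = (-96 + E)*(36 + E))
B = 9216 (B = 5589 - (-3456 + 57² - 60*57) = 5589 - (-3456 + 3249 - 3420) = 5589 - 1*(-3627) = 5589 + 3627 = 9216)
M - B = 17302 - 1*9216 = 17302 - 9216 = 8086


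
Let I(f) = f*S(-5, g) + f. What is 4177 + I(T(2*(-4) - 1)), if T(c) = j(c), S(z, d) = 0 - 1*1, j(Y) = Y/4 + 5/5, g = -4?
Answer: 4177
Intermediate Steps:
j(Y) = 1 + Y/4 (j(Y) = Y*(1/4) + 5*(1/5) = Y/4 + 1 = 1 + Y/4)
S(z, d) = -1 (S(z, d) = 0 - 1 = -1)
T(c) = 1 + c/4
I(f) = 0 (I(f) = f*(-1) + f = -f + f = 0)
4177 + I(T(2*(-4) - 1)) = 4177 + 0 = 4177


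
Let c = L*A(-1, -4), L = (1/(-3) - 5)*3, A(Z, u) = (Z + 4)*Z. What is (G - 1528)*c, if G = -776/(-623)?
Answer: -45656064/623 ≈ -73284.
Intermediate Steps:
G = 776/623 (G = -776*(-1/623) = 776/623 ≈ 1.2456)
A(Z, u) = Z*(4 + Z) (A(Z, u) = (4 + Z)*Z = Z*(4 + Z))
L = -16 (L = (-1/3 - 5)*3 = -16/3*3 = -16)
c = 48 (c = -(-16)*(4 - 1) = -(-16)*3 = -16*(-3) = 48)
(G - 1528)*c = (776/623 - 1528)*48 = -951168/623*48 = -45656064/623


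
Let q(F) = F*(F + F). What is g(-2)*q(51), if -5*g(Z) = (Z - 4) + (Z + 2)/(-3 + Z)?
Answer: 31212/5 ≈ 6242.4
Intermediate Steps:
q(F) = 2*F² (q(F) = F*(2*F) = 2*F²)
g(Z) = ⅘ - Z/5 - (2 + Z)/(5*(-3 + Z)) (g(Z) = -((Z - 4) + (Z + 2)/(-3 + Z))/5 = -((-4 + Z) + (2 + Z)/(-3 + Z))/5 = -(-4 + Z + (2 + Z)/(-3 + Z))/5 = ⅘ - Z/5 - (2 + Z)/(5*(-3 + Z)))
g(-2)*q(51) = ((-14 - 1*(-2)² + 6*(-2))/(5*(-3 - 2)))*(2*51²) = ((⅕)*(-14 - 1*4 - 12)/(-5))*(2*2601) = ((⅕)*(-⅕)*(-14 - 4 - 12))*5202 = ((⅕)*(-⅕)*(-30))*5202 = (6/5)*5202 = 31212/5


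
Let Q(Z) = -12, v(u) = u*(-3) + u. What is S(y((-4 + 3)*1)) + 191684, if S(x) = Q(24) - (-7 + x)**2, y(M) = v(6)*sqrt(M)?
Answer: 191767 - 168*I ≈ 1.9177e+5 - 168.0*I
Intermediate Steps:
v(u) = -2*u (v(u) = -3*u + u = -2*u)
y(M) = -12*sqrt(M) (y(M) = (-2*6)*sqrt(M) = -12*sqrt(M))
S(x) = -12 - (-7 + x)**2
S(y((-4 + 3)*1)) + 191684 = (-12 - (-7 - 12*sqrt(-4 + 3))**2) + 191684 = (-12 - (-7 - 12*I)**2) + 191684 = 191672 - (-7 - 12*I)**2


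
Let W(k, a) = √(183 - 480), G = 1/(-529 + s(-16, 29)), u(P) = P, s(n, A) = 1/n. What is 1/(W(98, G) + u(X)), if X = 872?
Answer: 872/760681 - 3*I*√33/760681 ≈ 0.0011463 - 2.2656e-5*I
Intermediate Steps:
G = -16/8465 (G = 1/(-529 + 1/(-16)) = 1/(-529 - 1/16) = 1/(-8465/16) = -16/8465 ≈ -0.0018901)
W(k, a) = 3*I*√33 (W(k, a) = √(-297) = 3*I*√33)
1/(W(98, G) + u(X)) = 1/(3*I*√33 + 872) = 1/(872 + 3*I*√33)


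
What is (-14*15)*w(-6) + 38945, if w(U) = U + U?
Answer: 41465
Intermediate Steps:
w(U) = 2*U
(-14*15)*w(-6) + 38945 = (-14*15)*(2*(-6)) + 38945 = -210*(-12) + 38945 = 2520 + 38945 = 41465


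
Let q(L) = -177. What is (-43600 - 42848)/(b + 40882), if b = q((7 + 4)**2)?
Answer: -86448/40705 ≈ -2.1238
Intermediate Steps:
b = -177
(-43600 - 42848)/(b + 40882) = (-43600 - 42848)/(-177 + 40882) = -86448/40705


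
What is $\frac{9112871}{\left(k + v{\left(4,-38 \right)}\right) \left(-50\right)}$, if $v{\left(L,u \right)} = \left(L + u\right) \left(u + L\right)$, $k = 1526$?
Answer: $- \frac{9112871}{134100} \approx -67.956$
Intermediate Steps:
$v{\left(L,u \right)} = \left(L + u\right)^{2}$ ($v{\left(L,u \right)} = \left(L + u\right) \left(L + u\right) = \left(L + u\right)^{2}$)
$\frac{9112871}{\left(k + v{\left(4,-38 \right)}\right) \left(-50\right)} = \frac{9112871}{\left(1526 + \left(4 - 38\right)^{2}\right) \left(-50\right)} = \frac{9112871}{\left(1526 + \left(-34\right)^{2}\right) \left(-50\right)} = \frac{9112871}{\left(1526 + 1156\right) \left(-50\right)} = \frac{9112871}{2682 \left(-50\right)} = \frac{9112871}{-134100} = 9112871 \left(- \frac{1}{134100}\right) = - \frac{9112871}{134100}$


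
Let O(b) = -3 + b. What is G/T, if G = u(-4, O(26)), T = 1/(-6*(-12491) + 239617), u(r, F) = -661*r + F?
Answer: 838939521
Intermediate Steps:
u(r, F) = F - 661*r
T = 1/314563 (T = 1/(74946 + 239617) = 1/314563 ≈ 3.1790e-6)
G = 2667 (G = (-3 + 26) - 661*(-4) = 23 + 2644 = 2667)
G/T = 2667/(1/314563) = 2667*314563 = 838939521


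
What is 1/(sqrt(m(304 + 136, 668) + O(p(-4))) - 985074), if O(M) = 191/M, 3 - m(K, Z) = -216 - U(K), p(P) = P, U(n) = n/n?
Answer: -3940296/3881483141215 - 2*sqrt(689)/3881483141215 ≈ -1.0152e-6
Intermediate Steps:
U(n) = 1
m(K, Z) = 220 (m(K, Z) = 3 - (-216 - 1*1) = 3 - (-216 - 1) = 3 - 1*(-217) = 3 + 217 = 220)
1/(sqrt(m(304 + 136, 668) + O(p(-4))) - 985074) = 1/(sqrt(220 + 191/(-4)) - 985074) = 1/(sqrt(220 + 191*(-1/4)) - 985074) = 1/(sqrt(220 - 191/4) - 985074) = 1/(sqrt(689/4) - 985074) = 1/(sqrt(689)/2 - 985074) = 1/(-985074 + sqrt(689)/2)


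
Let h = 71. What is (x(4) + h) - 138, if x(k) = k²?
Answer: -51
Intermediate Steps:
(x(4) + h) - 138 = (4² + 71) - 138 = (16 + 71) - 138 = 87 - 138 = -51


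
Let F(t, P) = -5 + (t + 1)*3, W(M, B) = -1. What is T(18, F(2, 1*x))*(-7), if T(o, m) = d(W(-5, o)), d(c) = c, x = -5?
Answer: 7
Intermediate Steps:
F(t, P) = -2 + 3*t (F(t, P) = -5 + (1 + t)*3 = -5 + (3 + 3*t) = -2 + 3*t)
T(o, m) = -1
T(18, F(2, 1*x))*(-7) = -1*(-7) = 7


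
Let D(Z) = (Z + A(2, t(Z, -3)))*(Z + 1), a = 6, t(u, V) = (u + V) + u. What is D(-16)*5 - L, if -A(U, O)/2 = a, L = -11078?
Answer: 13178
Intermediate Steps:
t(u, V) = V + 2*u (t(u, V) = (V + u) + u = V + 2*u)
A(U, O) = -12 (A(U, O) = -2*6 = -12)
D(Z) = (1 + Z)*(-12 + Z) (D(Z) = (Z - 12)*(Z + 1) = (-12 + Z)*(1 + Z) = (1 + Z)*(-12 + Z))
D(-16)*5 - L = (-12 + (-16)² - 11*(-16))*5 - 1*(-11078) = (-12 + 256 + 176)*5 + 11078 = 420*5 + 11078 = 2100 + 11078 = 13178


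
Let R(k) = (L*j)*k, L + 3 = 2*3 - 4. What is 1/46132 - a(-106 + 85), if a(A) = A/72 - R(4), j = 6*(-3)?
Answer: 20009761/276792 ≈ 72.292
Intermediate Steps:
L = -1 (L = -3 + (2*3 - 4) = -3 + (6 - 4) = -3 + 2 = -1)
j = -18
R(k) = 18*k (R(k) = (-1*(-18))*k = 18*k)
a(A) = -72 + A/72 (a(A) = A/72 - 18*4 = A*(1/72) - 1*72 = A/72 - 72 = -72 + A/72)
1/46132 - a(-106 + 85) = 1/46132 - (-72 + (-106 + 85)/72) = 1/46132 - (-72 + (1/72)*(-21)) = 1/46132 - (-72 - 7/24) = 1/46132 - 1*(-1735/24) = 1/46132 + 1735/24 = 20009761/276792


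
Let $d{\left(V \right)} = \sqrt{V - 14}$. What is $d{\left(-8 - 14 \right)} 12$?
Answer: $72 i \approx 72.0 i$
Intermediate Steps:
$d{\left(V \right)} = \sqrt{-14 + V}$
$d{\left(-8 - 14 \right)} 12 = \sqrt{-14 - 22} \cdot 12 = \sqrt{-36} \cdot 12 = 6 i 12 = 72 i$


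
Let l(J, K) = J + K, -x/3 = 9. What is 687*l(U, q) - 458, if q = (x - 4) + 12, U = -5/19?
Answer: -260144/19 ≈ -13692.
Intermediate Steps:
x = -27 (x = -3*9 = -27)
U = -5/19 (U = -5*1/19 = -5/19 ≈ -0.26316)
q = -19 (q = (-27 - 4) + 12 = -31 + 12 = -19)
687*l(U, q) - 458 = 687*(-5/19 - 19) - 458 = 687*(-366/19) - 458 = -251442/19 - 458 = -260144/19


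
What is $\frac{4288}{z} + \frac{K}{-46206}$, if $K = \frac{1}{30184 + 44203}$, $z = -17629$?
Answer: $- \frac{866964418445}{3564299373714} \approx -0.24324$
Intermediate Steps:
$K = \frac{1}{74387} \approx 1.3443 \cdot 10^{-5}$
$\frac{4288}{z} + \frac{K}{-46206} = \frac{4288}{-17629} + \frac{1}{74387 \left(-46206\right)} = 4288 \left(- \frac{1}{17629}\right) + \frac{1}{74387} \left(- \frac{1}{46206}\right) = - \frac{4288}{17629} - \frac{1}{3437125722} = - \frac{866964418445}{3564299373714}$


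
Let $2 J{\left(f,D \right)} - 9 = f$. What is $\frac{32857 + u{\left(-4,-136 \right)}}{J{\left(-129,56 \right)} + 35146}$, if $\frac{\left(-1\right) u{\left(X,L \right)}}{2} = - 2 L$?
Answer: $\frac{32313}{35086} \approx 0.92097$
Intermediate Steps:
$u{\left(X,L \right)} = 4 L$ ($u{\left(X,L \right)} = - 2 \left(- 2 L\right) = 4 L$)
$J{\left(f,D \right)} = \frac{9}{2} + \frac{f}{2}$
$\frac{32857 + u{\left(-4,-136 \right)}}{J{\left(-129,56 \right)} + 35146} = \frac{32857 + 4 \left(-136\right)}{\left(\frac{9}{2} + \frac{1}{2} \left(-129\right)\right) + 35146} = \frac{32857 - 544}{\left(\frac{9}{2} - \frac{129}{2}\right) + 35146} = \frac{32313}{-60 + 35146} = \frac{32313}{35086}$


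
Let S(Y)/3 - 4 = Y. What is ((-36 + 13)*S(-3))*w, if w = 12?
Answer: -828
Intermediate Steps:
S(Y) = 12 + 3*Y
((-36 + 13)*S(-3))*w = ((-36 + 13)*(12 + 3*(-3)))*12 = -23*(12 - 9)*12 = -23*3*12 = -69*12 = -828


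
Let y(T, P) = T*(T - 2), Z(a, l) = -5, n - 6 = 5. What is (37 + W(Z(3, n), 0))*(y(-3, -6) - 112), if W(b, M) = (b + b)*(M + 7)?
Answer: 3201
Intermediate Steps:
n = 11 (n = 6 + 5 = 11)
W(b, M) = 2*b*(7 + M) (W(b, M) = (2*b)*(7 + M) = 2*b*(7 + M))
y(T, P) = T*(-2 + T)
(37 + W(Z(3, n), 0))*(y(-3, -6) - 112) = (37 + 2*(-5)*(7 + 0))*(-3*(-2 - 3) - 112) = (37 + 2*(-5)*7)*(-3*(-5) - 112) = (37 - 70)*(15 - 112) = -33*(-97) = 3201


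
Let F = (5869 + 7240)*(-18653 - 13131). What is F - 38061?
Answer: -416694517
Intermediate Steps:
F = -416656456 (F = 13109*(-31784) = -416656456)
F - 38061 = -416656456 - 38061 = -416694517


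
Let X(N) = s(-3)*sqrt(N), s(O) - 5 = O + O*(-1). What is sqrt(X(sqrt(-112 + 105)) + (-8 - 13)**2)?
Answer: sqrt(441 + 5*7**(1/4)*sqrt(I)) ≈ 21.137 + 0.136*I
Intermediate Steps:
s(O) = 5 (s(O) = 5 + (O + O*(-1)) = 5 + (O - O) = 5 + 0 = 5)
X(N) = 5*sqrt(N)
sqrt(X(sqrt(-112 + 105)) + (-8 - 13)**2) = sqrt(5*sqrt(sqrt(-112 + 105)) + (-8 - 13)**2) = sqrt(5*sqrt(sqrt(-7)) + (-21)**2) = sqrt(5*sqrt(I*sqrt(7)) + 441) = sqrt(5*(7**(1/4)*sqrt(I)) + 441) = sqrt(5*7**(1/4)*sqrt(I) + 441) = sqrt(441 + 5*7**(1/4)*sqrt(I))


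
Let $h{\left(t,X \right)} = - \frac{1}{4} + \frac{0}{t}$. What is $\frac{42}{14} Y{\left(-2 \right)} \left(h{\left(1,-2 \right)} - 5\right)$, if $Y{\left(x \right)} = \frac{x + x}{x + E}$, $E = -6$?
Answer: $- \frac{63}{8} \approx -7.875$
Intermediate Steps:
$h{\left(t,X \right)} = - \frac{1}{4}$ ($h{\left(t,X \right)} = \left(-1\right) \frac{1}{4} + 0 = - \frac{1}{4} + 0 = - \frac{1}{4}$)
$Y{\left(x \right)} = \frac{2 x}{-6 + x}$ ($Y{\left(x \right)} = \frac{x + x}{x - 6} = \frac{2 x}{-6 + x}$)
$\frac{42}{14} Y{\left(-2 \right)} \left(h{\left(1,-2 \right)} - 5\right) = \frac{42}{14} \cdot 2 \left(-2\right) \frac{1}{-6 - 2} \left(- \frac{1}{4} - 5\right) = 42 \cdot \frac{1}{14} \cdot 2 \left(-2\right) \frac{1}{-8} \left(- \frac{1}{4} - 5\right) = 3 \cdot 2 \left(-2\right) \left(- \frac{1}{8}\right) \left(- \frac{21}{4}\right) = 3 \cdot \frac{1}{2} \left(- \frac{21}{4}\right) = \frac{3}{2} \left(- \frac{21}{4}\right) = - \frac{63}{8}$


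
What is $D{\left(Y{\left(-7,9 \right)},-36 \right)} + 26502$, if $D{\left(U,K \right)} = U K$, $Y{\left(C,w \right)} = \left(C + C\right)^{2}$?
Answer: $19446$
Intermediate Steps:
$Y{\left(C,w \right)} = 4 C^{2}$ ($Y{\left(C,w \right)} = \left(2 C\right)^{2} = 4 C^{2}$)
$D{\left(U,K \right)} = K U$
$D{\left(Y{\left(-7,9 \right)},-36 \right)} + 26502 = - 36 \cdot 4 \left(-7\right)^{2} + 26502 = - 36 \cdot 4 \cdot 49 + 26502 = \left(-36\right) 196 + 26502 = -7056 + 26502 = 19446$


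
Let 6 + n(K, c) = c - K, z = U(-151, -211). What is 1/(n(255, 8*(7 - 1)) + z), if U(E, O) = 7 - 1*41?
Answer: -1/247 ≈ -0.0040486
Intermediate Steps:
U(E, O) = -34 (U(E, O) = 7 - 41 = -34)
z = -34
n(K, c) = -6 + c - K (n(K, c) = -6 + (c - K) = -6 + c - K)
1/(n(255, 8*(7 - 1)) + z) = 1/((-6 + 8*(7 - 1) - 1*255) - 34) = 1/((-6 + 8*6 - 255) - 34) = 1/((-6 + 48 - 255) - 34) = 1/(-213 - 34) = 1/(-247) = -1/247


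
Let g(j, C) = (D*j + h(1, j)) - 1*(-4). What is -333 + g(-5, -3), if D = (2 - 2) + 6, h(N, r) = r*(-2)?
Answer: -349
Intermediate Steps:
h(N, r) = -2*r
D = 6 (D = 0 + 6 = 6)
g(j, C) = 4 + 4*j (g(j, C) = (6*j - 2*j) - 1*(-4) = 4*j + 4 = 4 + 4*j)
-333 + g(-5, -3) = -333 + (4 + 4*(-5)) = -333 + (4 - 20) = -333 - 16 = -349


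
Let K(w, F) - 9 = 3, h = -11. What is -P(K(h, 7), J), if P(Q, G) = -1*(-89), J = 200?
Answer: -89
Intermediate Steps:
K(w, F) = 12 (K(w, F) = 9 + 3 = 12)
P(Q, G) = 89
-P(K(h, 7), J) = -1*89 = -89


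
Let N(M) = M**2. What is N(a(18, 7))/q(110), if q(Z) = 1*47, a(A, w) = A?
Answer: 324/47 ≈ 6.8936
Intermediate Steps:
q(Z) = 47
N(a(18, 7))/q(110) = 18**2/47 = 324*(1/47) = 324/47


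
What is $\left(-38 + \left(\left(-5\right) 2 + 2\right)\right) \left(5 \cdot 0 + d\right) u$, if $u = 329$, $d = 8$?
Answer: $-121072$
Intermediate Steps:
$\left(-38 + \left(\left(-5\right) 2 + 2\right)\right) \left(5 \cdot 0 + d\right) u = \left(-38 + \left(\left(-5\right) 2 + 2\right)\right) \left(5 \cdot 0 + 8\right) 329 = \left(-38 + \left(-10 + 2\right)\right) \left(0 + 8\right) 329 = \left(-38 - 8\right) 8 \cdot 329 = \left(-46\right) 8 \cdot 329 = \left(-368\right) 329 = -121072$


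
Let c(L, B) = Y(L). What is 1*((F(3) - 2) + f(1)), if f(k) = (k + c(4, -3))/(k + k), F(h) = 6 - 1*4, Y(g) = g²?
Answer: 17/2 ≈ 8.5000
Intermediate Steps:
c(L, B) = L²
F(h) = 2 (F(h) = 6 - 4 = 2)
f(k) = (16 + k)/(2*k) (f(k) = (k + 4²)/(k + k) = (k + 16)/((2*k)) = (16 + k)*(1/(2*k)) = (16 + k)/(2*k))
1*((F(3) - 2) + f(1)) = 1*((2 - 2) + (½)*(16 + 1)/1) = 1*(0 + (½)*1*17) = 1*(0 + 17/2) = 1*(17/2) = 17/2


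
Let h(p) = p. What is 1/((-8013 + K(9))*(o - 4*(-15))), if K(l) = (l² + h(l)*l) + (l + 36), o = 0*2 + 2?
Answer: -1/483972 ≈ -2.0662e-6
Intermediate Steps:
o = 2 (o = 0 + 2 = 2)
K(l) = 36 + l + 2*l² (K(l) = (l² + l*l) + (l + 36) = (l² + l²) + (36 + l) = 2*l² + (36 + l) = 36 + l + 2*l²)
1/((-8013 + K(9))*(o - 4*(-15))) = 1/((-8013 + (36 + 9 + 2*9²))*(2 - 4*(-15))) = 1/((-8013 + (36 + 9 + 2*81))*(2 + 60)) = 1/((-8013 + (36 + 9 + 162))*62) = (1/62)/(-8013 + 207) = (1/62)/(-7806) = -1/7806*1/62 = -1/483972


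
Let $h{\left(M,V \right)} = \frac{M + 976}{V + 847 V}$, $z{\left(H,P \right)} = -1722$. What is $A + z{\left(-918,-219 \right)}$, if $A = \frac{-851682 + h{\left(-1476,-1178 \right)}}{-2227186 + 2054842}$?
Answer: $- \frac{73903047383021}{43040501184} \approx -1717.1$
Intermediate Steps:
$h{\left(M,V \right)} = \frac{976 + M}{848 V}$
$A = \frac{212695655827}{43040501184}$ ($A = \frac{-851682 + \frac{976 - 1476}{848 \left(-1178\right)}}{-2227186 + 2054842} = \frac{-851682 + \frac{1}{848} \left(- \frac{1}{1178}\right) \left(-500\right)}{-172344} = \left(-851682 + \frac{125}{249736}\right) \left(- \frac{1}{172344}\right) = \left(- \frac{212695655827}{249736}\right) \left(- \frac{1}{172344}\right) = \frac{212695655827}{43040501184} \approx 4.9418$)
$A + z{\left(-918,-219 \right)} = \frac{212695655827}{43040501184} - 1722 = - \frac{73903047383021}{43040501184}$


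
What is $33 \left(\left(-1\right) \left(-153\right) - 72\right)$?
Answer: $2673$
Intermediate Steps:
$33 \left(\left(-1\right) \left(-153\right) - 72\right) = 33 \left(153 - 72\right) = 33 \cdot 81 = 2673$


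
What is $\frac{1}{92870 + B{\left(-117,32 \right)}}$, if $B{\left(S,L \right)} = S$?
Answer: $\frac{1}{92753} \approx 1.0781 \cdot 10^{-5}$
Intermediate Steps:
$\frac{1}{92870 + B{\left(-117,32 \right)}} = \frac{1}{92870 - 117} = \frac{1}{92753}$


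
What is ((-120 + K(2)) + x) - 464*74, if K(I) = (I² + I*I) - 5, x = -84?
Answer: -34537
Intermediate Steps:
K(I) = -5 + 2*I² (K(I) = (I² + I²) - 5 = 2*I² - 5 = -5 + 2*I²)
((-120 + K(2)) + x) - 464*74 = ((-120 + (-5 + 2*2²)) - 84) - 464*74 = ((-120 + (-5 + 2*4)) - 84) - 34336 = ((-120 + (-5 + 8)) - 84) - 34336 = ((-120 + 3) - 84) - 34336 = (-117 - 84) - 34336 = -201 - 34336 = -34537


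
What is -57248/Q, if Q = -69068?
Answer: 14312/17267 ≈ 0.82886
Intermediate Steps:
-57248/Q = -57248/(-69068) = -57248*(-1/69068) = 14312/17267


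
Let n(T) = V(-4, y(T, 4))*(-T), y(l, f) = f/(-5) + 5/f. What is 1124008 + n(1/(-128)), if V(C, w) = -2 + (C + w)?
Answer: 2877460369/2560 ≈ 1.1240e+6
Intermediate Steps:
y(l, f) = 5/f - f/5 (y(l, f) = f*(-⅕) + 5/f = -f/5 + 5/f = 5/f - f/5)
V(C, w) = -2 + C + w
n(T) = 111*T/20 (n(T) = (-2 - 4 + (5/4 - ⅕*4))*(-T) = (-2 - 4 + (5*(¼) - ⅘))*(-T) = (-2 - 4 + (5/4 - ⅘))*(-T) = (-2 - 4 + 9/20)*(-T) = -(-111)*T/20 = 111*T/20)
1124008 + n(1/(-128)) = 1124008 + (111/20)/(-128) = 1124008 + (111/20)*(-1/128) = 1124008 - 111/2560 = 2877460369/2560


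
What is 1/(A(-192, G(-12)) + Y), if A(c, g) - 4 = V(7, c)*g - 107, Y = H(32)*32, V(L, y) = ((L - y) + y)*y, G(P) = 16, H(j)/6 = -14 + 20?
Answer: -1/20455 ≈ -4.8888e-5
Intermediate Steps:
H(j) = 36 (H(j) = 6*(-14 + 20) = 6*6 = 36)
V(L, y) = L*y
Y = 1152 (Y = 36*32 = 1152)
A(c, g) = -103 + 7*c*g (A(c, g) = 4 + ((7*c)*g - 107) = 4 + (7*c*g - 107) = 4 + (-107 + 7*c*g) = -103 + 7*c*g)
1/(A(-192, G(-12)) + Y) = 1/((-103 + 7*(-192)*16) + 1152) = 1/((-103 - 21504) + 1152) = 1/(-21607 + 1152) = 1/(-20455) = -1/20455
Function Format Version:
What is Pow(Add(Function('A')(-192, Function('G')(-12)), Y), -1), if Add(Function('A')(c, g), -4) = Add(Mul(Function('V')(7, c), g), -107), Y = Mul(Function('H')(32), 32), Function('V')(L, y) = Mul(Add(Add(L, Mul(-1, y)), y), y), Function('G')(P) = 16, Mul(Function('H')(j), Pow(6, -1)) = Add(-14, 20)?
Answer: Rational(-1, 20455) ≈ -4.8888e-5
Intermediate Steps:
Function('H')(j) = 36 (Function('H')(j) = Mul(6, Add(-14, 20)) = Mul(6, 6) = 36)
Function('V')(L, y) = Mul(L, y)
Y = 1152 (Y = Mul(36, 32) = 1152)
Function('A')(c, g) = Add(-103, Mul(7, c, g)) (Function('A')(c, g) = Add(4, Add(Mul(Mul(7, c), g), -107)) = Add(4, Add(Mul(7, c, g), -107)) = Add(4, Add(-107, Mul(7, c, g))) = Add(-103, Mul(7, c, g)))
Pow(Add(Function('A')(-192, Function('G')(-12)), Y), -1) = Pow(Add(Add(-103, Mul(7, -192, 16)), 1152), -1) = Pow(Add(Add(-103, -21504), 1152), -1) = Pow(Add(-21607, 1152), -1) = Pow(-20455, -1) = Rational(-1, 20455)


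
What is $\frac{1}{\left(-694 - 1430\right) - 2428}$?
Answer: $- \frac{1}{4552} \approx -0.00021968$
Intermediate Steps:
$\frac{1}{\left(-694 - 1430\right) - 2428} = \frac{1}{-2124 - 2428} = \frac{1}{-4552} = - \frac{1}{4552}$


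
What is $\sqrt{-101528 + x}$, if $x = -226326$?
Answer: $i \sqrt{327854} \approx 572.58 i$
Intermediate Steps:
$\sqrt{-101528 + x} = \sqrt{-101528 - 226326} = \sqrt{-327854} = i \sqrt{327854}$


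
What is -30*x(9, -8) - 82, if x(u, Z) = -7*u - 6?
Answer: 1988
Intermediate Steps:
x(u, Z) = -6 - 7*u
-30*x(9, -8) - 82 = -30*(-6 - 7*9) - 82 = -30*(-6 - 63) - 82 = -30*(-69) - 82 = 2070 - 82 = 1988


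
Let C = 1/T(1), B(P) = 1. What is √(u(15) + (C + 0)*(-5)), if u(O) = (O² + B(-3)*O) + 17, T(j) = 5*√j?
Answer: 16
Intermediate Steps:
C = ⅕ (C = 1/(5*√1) = 1/(5*1) = 1/5 = ⅕ ≈ 0.20000)
u(O) = 17 + O + O² (u(O) = (O² + 1*O) + 17 = (O² + O) + 17 = (O + O²) + 17 = 17 + O + O²)
√(u(15) + (C + 0)*(-5)) = √((17 + 15 + 15²) + (⅕ + 0)*(-5)) = √((17 + 15 + 225) + (⅕)*(-5)) = √(257 - 1) = √256 = 16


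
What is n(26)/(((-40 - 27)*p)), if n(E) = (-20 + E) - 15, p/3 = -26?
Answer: -3/1742 ≈ -0.0017222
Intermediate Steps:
p = -78 (p = 3*(-26) = -78)
n(E) = -35 + E
n(26)/(((-40 - 27)*p)) = (-35 + 26)/(((-40 - 27)*(-78))) = -9/((-67*(-78))) = -9/5226 = -9*1/5226 = -3/1742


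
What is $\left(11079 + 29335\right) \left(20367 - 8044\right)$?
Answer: $498021722$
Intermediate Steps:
$\left(11079 + 29335\right) \left(20367 - 8044\right) = 40414 \cdot 12323 = 498021722$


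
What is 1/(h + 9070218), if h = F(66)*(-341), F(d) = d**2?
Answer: 1/7584822 ≈ 1.3184e-7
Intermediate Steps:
h = -1485396 (h = 66**2*(-341) = 4356*(-341) = -1485396)
1/(h + 9070218) = 1/(-1485396 + 9070218) = 1/7584822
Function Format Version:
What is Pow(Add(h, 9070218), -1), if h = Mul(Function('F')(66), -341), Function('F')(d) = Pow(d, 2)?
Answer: Rational(1, 7584822) ≈ 1.3184e-7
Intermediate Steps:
h = -1485396 (h = Mul(Pow(66, 2), -341) = Mul(4356, -341) = -1485396)
Pow(Add(h, 9070218), -1) = Pow(Add(-1485396, 9070218), -1) = Pow(7584822, -1) = Rational(1, 7584822)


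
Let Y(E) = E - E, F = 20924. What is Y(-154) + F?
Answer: 20924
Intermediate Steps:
Y(E) = 0
Y(-154) + F = 0 + 20924 = 20924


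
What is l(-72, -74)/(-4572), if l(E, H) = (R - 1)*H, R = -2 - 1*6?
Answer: -37/254 ≈ -0.14567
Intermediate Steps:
R = -8 (R = -2 - 6 = -8)
l(E, H) = -9*H (l(E, H) = (-8 - 1)*H = -9*H)
l(-72, -74)/(-4572) = -9*(-74)/(-4572) = 666*(-1/4572) = -37/254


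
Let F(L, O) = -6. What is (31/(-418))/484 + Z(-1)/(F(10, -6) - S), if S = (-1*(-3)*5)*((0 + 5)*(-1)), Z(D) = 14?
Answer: 2830229/13959528 ≈ 0.20275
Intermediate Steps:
S = -75 (S = (3*5)*(5*(-1)) = 15*(-5) = -75)
(31/(-418))/484 + Z(-1)/(F(10, -6) - S) = (31/(-418))/484 + 14/(-6 - 1*(-75)) = (31*(-1/418))*(1/484) + 14/(-6 + 75) = -31/418*1/484 + 14/69 = -31/202312 + 14*(1/69) = -31/202312 + 14/69 = 2830229/13959528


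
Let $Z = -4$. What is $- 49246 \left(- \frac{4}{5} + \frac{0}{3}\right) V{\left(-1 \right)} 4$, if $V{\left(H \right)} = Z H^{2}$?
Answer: $- \frac{3151744}{5} \approx -6.3035 \cdot 10^{5}$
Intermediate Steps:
$V{\left(H \right)} = - 4 H^{2}$
$- 49246 \left(- \frac{4}{5} + \frac{0}{3}\right) V{\left(-1 \right)} 4 = - 49246 \left(- \frac{4}{5} + \frac{0}{3}\right) \left(- 4 \left(-1\right)^{2}\right) 4 = - 49246 \left(\left(-4\right) \frac{1}{5} + 0 \cdot \frac{1}{3}\right) \left(\left(-4\right) 1\right) 4 = - 49246 \left(- \frac{4}{5} + 0\right) \left(-4\right) 4 = - 49246 \left(- \frac{4}{5}\right) \left(-4\right) 4 = - 49246 \cdot \frac{16}{5} \cdot 4 = \left(-49246\right) \frac{64}{5} = - \frac{3151744}{5}$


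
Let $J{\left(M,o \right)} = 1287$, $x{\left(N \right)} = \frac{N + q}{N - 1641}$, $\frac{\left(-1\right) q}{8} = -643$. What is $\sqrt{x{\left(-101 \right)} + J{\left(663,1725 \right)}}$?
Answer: $\frac{\sqrt{3896698962}}{1742} \approx 35.834$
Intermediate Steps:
$q = 5144$ ($q = \left(-8\right) \left(-643\right) = 5144$)
$x{\left(N \right)} = \frac{5144 + N}{-1641 + N}$ ($x{\left(N \right)} = \frac{N + 5144}{N - 1641} = \frac{5144 + N}{-1641 + N}$)
$\sqrt{x{\left(-101 \right)} + J{\left(663,1725 \right)}} = \sqrt{\frac{5144 - 101}{-1641 - 101} + 1287} = \sqrt{\frac{1}{-1742} \cdot 5043 + 1287} = \sqrt{\left(- \frac{1}{1742}\right) 5043 + 1287} = \sqrt{- \frac{5043}{1742} + 1287} = \sqrt{\frac{2236911}{1742}} = \frac{\sqrt{3896698962}}{1742}$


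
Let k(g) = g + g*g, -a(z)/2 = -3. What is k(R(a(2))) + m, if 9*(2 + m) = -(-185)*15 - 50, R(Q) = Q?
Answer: 3085/9 ≈ 342.78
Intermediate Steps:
a(z) = 6 (a(z) = -2*(-3) = 6)
k(g) = g + g²
m = 2707/9 (m = -2 + (-(-185)*15 - 50)/9 = -2 + (-37*(-75) - 50)/9 = -2 + (2775 - 50)/9 = -2 + (⅑)*2725 = -2 + 2725/9 = 2707/9 ≈ 300.78)
k(R(a(2))) + m = 6*(1 + 6) + 2707/9 = 6*7 + 2707/9 = 42 + 2707/9 = 3085/9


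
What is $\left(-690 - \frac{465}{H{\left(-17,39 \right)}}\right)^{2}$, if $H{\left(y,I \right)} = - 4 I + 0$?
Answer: $\frac{1276275625}{2704} \approx 4.72 \cdot 10^{5}$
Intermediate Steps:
$H{\left(y,I \right)} = - 4 I$
$\left(-690 - \frac{465}{H{\left(-17,39 \right)}}\right)^{2} = \left(-690 - \frac{465}{\left(-4\right) 39}\right)^{2} = \left(-690 - \frac{465}{-156}\right)^{2} = \left(-690 - - \frac{155}{52}\right)^{2} = \left(-690 + \frac{155}{52}\right)^{2} = \left(- \frac{35725}{52}\right)^{2} = \frac{1276275625}{2704}$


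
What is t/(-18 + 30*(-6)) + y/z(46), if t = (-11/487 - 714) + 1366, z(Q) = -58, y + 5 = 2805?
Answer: -144204277/2796354 ≈ -51.569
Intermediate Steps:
y = 2800 (y = -5 + 2805 = 2800)
t = 317513/487 (t = (-11*1/487 - 714) + 1366 = (-11/487 - 714) + 1366 = -347729/487 + 1366 = 317513/487 ≈ 651.98)
t/(-18 + 30*(-6)) + y/z(46) = 317513/(487*(-18 + 30*(-6))) + 2800/(-58) = 317513/(487*(-18 - 180)) + 2800*(-1/58) = (317513/487)/(-198) - 1400/29 = (317513/487)*(-1/198) - 1400/29 = -317513/96426 - 1400/29 = -144204277/2796354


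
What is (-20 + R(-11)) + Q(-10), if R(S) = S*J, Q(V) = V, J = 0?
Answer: -30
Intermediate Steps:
R(S) = 0 (R(S) = S*0 = 0)
(-20 + R(-11)) + Q(-10) = (-20 + 0) - 10 = -20 - 10 = -30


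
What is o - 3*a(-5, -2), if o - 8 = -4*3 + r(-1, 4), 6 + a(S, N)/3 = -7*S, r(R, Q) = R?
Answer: -266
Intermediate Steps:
a(S, N) = -18 - 21*S (a(S, N) = -18 + 3*(-7*S) = -18 - 21*S)
o = -5 (o = 8 + (-4*3 - 1) = 8 + (-12 - 1) = 8 - 13 = -5)
o - 3*a(-5, -2) = -5 - 3*(-18 - 21*(-5)) = -5 - 3*(-18 + 105) = -5 - 3*87 = -5 - 261 = -266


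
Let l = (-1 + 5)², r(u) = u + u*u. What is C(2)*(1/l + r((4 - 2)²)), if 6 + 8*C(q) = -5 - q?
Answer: -4173/128 ≈ -32.602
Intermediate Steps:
r(u) = u + u²
C(q) = -11/8 - q/8 (C(q) = -¾ + (-5 - q)/8 = -¾ + (-5/8 - q/8) = -11/8 - q/8)
l = 16 (l = 4² = 16)
C(2)*(1/l + r((4 - 2)²)) = (-11/8 - ⅛*2)*(1/16 + (4 - 2)²*(1 + (4 - 2)²)) = (-11/8 - ¼)*(1/16 + 2²*(1 + 2²)) = -13*(1/16 + 4*(1 + 4))/8 = -13*(1/16 + 4*5)/8 = -13*(1/16 + 20)/8 = -13/8*321/16 = -4173/128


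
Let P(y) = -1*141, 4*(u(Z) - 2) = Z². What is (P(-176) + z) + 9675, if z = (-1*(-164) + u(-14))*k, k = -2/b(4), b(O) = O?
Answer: 18853/2 ≈ 9426.5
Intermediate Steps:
u(Z) = 2 + Z²/4
k = -½ (k = -2/4 = -2*¼ = -½ ≈ -0.50000)
z = -215/2 (z = (-1*(-164) + (2 + (¼)*(-14)²))*(-½) = (164 + (2 + (¼)*196))*(-½) = (164 + (2 + 49))*(-½) = (164 + 51)*(-½) = 215*(-½) = -215/2 ≈ -107.50)
P(y) = -141
(P(-176) + z) + 9675 = (-141 - 215/2) + 9675 = -497/2 + 9675 = 18853/2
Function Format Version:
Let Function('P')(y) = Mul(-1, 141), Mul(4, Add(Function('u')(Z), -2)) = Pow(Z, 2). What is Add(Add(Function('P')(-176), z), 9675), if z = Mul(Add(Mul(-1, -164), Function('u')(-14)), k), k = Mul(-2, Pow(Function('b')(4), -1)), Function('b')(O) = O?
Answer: Rational(18853, 2) ≈ 9426.5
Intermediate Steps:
Function('u')(Z) = Add(2, Mul(Rational(1, 4), Pow(Z, 2)))
k = Rational(-1, 2) (k = Mul(-2, Pow(4, -1)) = Mul(-2, Rational(1, 4)) = Rational(-1, 2) ≈ -0.50000)
z = Rational(-215, 2) (z = Mul(Add(Mul(-1, -164), Add(2, Mul(Rational(1, 4), Pow(-14, 2)))), Rational(-1, 2)) = Mul(Add(164, Add(2, Mul(Rational(1, 4), 196))), Rational(-1, 2)) = Mul(Add(164, Add(2, 49)), Rational(-1, 2)) = Mul(Add(164, 51), Rational(-1, 2)) = Mul(215, Rational(-1, 2)) = Rational(-215, 2) ≈ -107.50)
Function('P')(y) = -141
Add(Add(Function('P')(-176), z), 9675) = Add(Add(-141, Rational(-215, 2)), 9675) = Add(Rational(-497, 2), 9675) = Rational(18853, 2)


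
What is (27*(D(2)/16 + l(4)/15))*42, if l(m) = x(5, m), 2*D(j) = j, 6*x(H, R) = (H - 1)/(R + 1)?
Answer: 16191/200 ≈ 80.955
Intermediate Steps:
x(H, R) = (-1 + H)/(6*(1 + R)) (x(H, R) = ((H - 1)/(R + 1))/6 = ((-1 + H)/(1 + R))/6 = (-1 + H)/(6*(1 + R)))
D(j) = j/2
l(m) = 2/(3*(1 + m)) (l(m) = (-1 + 5)/(6*(1 + m)) = (1/6)*4/(1 + m) = 2/(3*(1 + m)))
(27*(D(2)/16 + l(4)/15))*42 = (27*(((1/2)*2)/16 + (2/(3*(1 + 4)))/15))*42 = (27*(1*(1/16) + ((2/3)/5)*(1/15)))*42 = (27*(1/16 + ((2/3)*(1/5))*(1/15)))*42 = (27*(1/16 + (2/15)*(1/15)))*42 = (27*(1/16 + 2/225))*42 = (27*(257/3600))*42 = (771/400)*42 = 16191/200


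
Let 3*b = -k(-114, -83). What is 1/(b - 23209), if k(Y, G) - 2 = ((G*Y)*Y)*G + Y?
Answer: -3/89598959 ≈ -3.3483e-8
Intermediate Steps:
k(Y, G) = 2 + Y + G²*Y² (k(Y, G) = 2 + (((G*Y)*Y)*G + Y) = 2 + ((G*Y²)*G + Y) = 2 + (G²*Y² + Y) = 2 + (Y + G²*Y²) = 2 + Y + G²*Y²)
b = -89529332/3 (b = (-(2 - 114 + (-83)²*(-114)²))/3 = (-(2 - 114 + 6889*12996))/3 = (-(2 - 114 + 89529444))/3 = (-1*89529332)/3 = (⅓)*(-89529332) = -89529332/3 ≈ -2.9843e+7)
1/(b - 23209) = 1/(-89529332/3 - 23209) = 1/(-89598959/3) = -3/89598959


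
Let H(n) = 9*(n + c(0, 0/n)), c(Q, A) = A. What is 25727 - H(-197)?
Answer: 27500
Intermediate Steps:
H(n) = 9*n (H(n) = 9*(n + 0/n) = 9*(n + 0) = 9*n)
25727 - H(-197) = 25727 - 9*(-197) = 25727 - 1*(-1773) = 25727 + 1773 = 27500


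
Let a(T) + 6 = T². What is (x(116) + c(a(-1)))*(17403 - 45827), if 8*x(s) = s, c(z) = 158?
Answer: -4903140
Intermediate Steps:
a(T) = -6 + T²
x(s) = s/8
(x(116) + c(a(-1)))*(17403 - 45827) = ((⅛)*116 + 158)*(17403 - 45827) = (29/2 + 158)*(-28424) = (345/2)*(-28424) = -4903140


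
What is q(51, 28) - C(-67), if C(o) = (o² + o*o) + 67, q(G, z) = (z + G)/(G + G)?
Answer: -922511/102 ≈ -9044.2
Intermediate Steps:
q(G, z) = (G + z)/(2*G) (q(G, z) = (G + z)/((2*G)) = (G + z)*(1/(2*G)) = (G + z)/(2*G))
C(o) = 67 + 2*o² (C(o) = (o² + o²) + 67 = 2*o² + 67 = 67 + 2*o²)
q(51, 28) - C(-67) = (½)*(51 + 28)/51 - (67 + 2*(-67)²) = (½)*(1/51)*79 - (67 + 2*4489) = 79/102 - (67 + 8978) = 79/102 - 1*9045 = 79/102 - 9045 = -922511/102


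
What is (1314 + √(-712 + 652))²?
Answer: 1726536 + 5256*I*√15 ≈ 1.7265e+6 + 20356.0*I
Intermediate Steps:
(1314 + √(-712 + 652))² = (1314 + √(-60))² = (1314 + 2*I*√15)²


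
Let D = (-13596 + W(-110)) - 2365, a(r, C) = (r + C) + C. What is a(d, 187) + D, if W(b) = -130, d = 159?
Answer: -15558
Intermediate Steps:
a(r, C) = r + 2*C (a(r, C) = (C + r) + C = r + 2*C)
D = -16091 (D = (-13596 - 130) - 2365 = -13726 - 2365 = -16091)
a(d, 187) + D = (159 + 2*187) - 16091 = (159 + 374) - 16091 = 533 - 16091 = -15558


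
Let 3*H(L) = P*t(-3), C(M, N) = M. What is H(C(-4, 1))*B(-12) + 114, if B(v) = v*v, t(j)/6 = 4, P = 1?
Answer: 1266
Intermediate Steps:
t(j) = 24 (t(j) = 6*4 = 24)
B(v) = v²
H(L) = 8 (H(L) = (1*24)/3 = (⅓)*24 = 8)
H(C(-4, 1))*B(-12) + 114 = 8*(-12)² + 114 = 8*144 + 114 = 1152 + 114 = 1266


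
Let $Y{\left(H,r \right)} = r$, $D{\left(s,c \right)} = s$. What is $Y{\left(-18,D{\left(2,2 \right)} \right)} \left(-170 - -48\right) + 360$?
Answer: $116$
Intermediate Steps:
$Y{\left(-18,D{\left(2,2 \right)} \right)} \left(-170 - -48\right) + 360 = 2 \left(-170 - -48\right) + 360 = 2 \left(-170 + 48\right) + 360 = 2 \left(-122\right) + 360 = -244 + 360 = 116$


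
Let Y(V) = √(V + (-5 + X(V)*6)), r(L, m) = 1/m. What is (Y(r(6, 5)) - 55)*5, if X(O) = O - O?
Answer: -275 + 2*I*√30 ≈ -275.0 + 10.954*I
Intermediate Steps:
X(O) = 0
Y(V) = √(-5 + V) (Y(V) = √(V + (-5 + 0*6)) = √(V + (-5 + 0)) = √(V - 5) = √(-5 + V))
(Y(r(6, 5)) - 55)*5 = (√(-5 + 1/5) - 55)*5 = (√(-5 + ⅕) - 55)*5 = (√(-24/5) - 55)*5 = (2*I*√30/5 - 55)*5 = (-55 + 2*I*√30/5)*5 = -275 + 2*I*√30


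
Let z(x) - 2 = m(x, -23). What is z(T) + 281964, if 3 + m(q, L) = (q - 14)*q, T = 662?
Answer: 710939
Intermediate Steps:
m(q, L) = -3 + q*(-14 + q) (m(q, L) = -3 + (q - 14)*q = -3 + (-14 + q)*q = -3 + q*(-14 + q))
z(x) = -1 + x**2 - 14*x (z(x) = 2 + (-3 + x**2 - 14*x) = -1 + x**2 - 14*x)
z(T) + 281964 = (-1 + 662**2 - 14*662) + 281964 = (-1 + 438244 - 9268) + 281964 = 428975 + 281964 = 710939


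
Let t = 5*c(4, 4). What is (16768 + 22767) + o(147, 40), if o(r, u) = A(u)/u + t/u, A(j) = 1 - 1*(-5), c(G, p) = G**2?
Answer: 790743/20 ≈ 39537.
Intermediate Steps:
A(j) = 6 (A(j) = 1 + 5 = 6)
t = 80 (t = 5*4**2 = 5*16 = 80)
o(r, u) = 86/u (o(r, u) = 6/u + 80/u = 86/u)
(16768 + 22767) + o(147, 40) = (16768 + 22767) + 86/40 = 39535 + 86*(1/40) = 39535 + 43/20 = 790743/20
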